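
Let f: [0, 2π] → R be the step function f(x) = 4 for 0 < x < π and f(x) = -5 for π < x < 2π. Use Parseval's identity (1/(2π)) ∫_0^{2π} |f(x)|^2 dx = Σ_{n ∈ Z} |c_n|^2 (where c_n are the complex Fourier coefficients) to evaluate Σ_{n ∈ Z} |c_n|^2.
Σ |c_n|^2 = 41/2

Parseval equates the L^2 energy of f (normalised by 1/(2π)) with the ℓ^2 sum of its Fourier coefficients: (1/(2π)) ∫_0^{2π} |f|^2 = Σ |c_n|^2.
Compute the left side: (1/(2π)) [∫_0^π 4^2 dx + ∫_π^{2π} (-5)^2 dx] = (1/(2π)) · (16π + 25π) = (16 + 25)/2 = 41/2.
So Σ_{n ∈ Z} |c_n|^2 = 41/2.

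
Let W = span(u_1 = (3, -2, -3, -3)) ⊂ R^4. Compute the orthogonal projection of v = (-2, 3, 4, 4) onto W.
proj_W(v) = (-108/31, 72/31, 108/31, 108/31)

Set up U = [u_1 | ... | u_1] ∈ R^(4×1). The projector onto W = col(U) is P = U (U^T U)^(-1) U^T.
Compute U^T U =
  [31],
and U^T v = (-36).
Solve U^T U · c = U^T v for the coefficients: c = (-36/31). The projection is proj_W(v) = U c.
Check: (v - proj_W(v)) · u_1 = 0  (should be 0).
Result: proj_W(v) = (-108/31, 72/31, 108/31, 108/31).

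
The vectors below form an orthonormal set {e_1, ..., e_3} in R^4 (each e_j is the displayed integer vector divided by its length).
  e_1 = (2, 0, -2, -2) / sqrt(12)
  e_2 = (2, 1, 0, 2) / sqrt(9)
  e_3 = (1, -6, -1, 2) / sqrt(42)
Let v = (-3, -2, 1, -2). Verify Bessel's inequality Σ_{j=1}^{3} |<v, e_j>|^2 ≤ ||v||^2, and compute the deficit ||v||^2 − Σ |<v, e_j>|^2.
Σ |<v, e_j>|^2 = 124/7; ||v||^2 = 18; deficit = 2/7

Write each e_j = u_j / sqrt(<u_j, u_j>) where u_j is the displayed integer vector. Then <v, e_j> = <v, u_j> / sqrt(<u_j, u_j>), so |<v, e_j>|^2 = <v, u_j>^2 / <u_j, u_j>.
Coefficients: <v, e_1> = -4/sqrt(12), <v, e_2> = -12/sqrt(9), <v, e_3> = 4/sqrt(42).
Square and sum: Σ |<v, e_j>|^2 = 124/7.
Compute ||v||^2 = v·v = 18.
Deficit = 18 − 124/7 = 2/7 ≥ 0, confirming Bessel's inequality. (The deficit equals ||v − Σ <v,e_j> e_j||^2, the squared distance from v to span{e_j}.)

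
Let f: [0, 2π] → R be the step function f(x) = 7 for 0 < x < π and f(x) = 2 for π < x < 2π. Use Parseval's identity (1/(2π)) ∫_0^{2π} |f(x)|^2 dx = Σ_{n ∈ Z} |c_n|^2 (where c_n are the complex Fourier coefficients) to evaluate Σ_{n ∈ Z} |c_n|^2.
Σ |c_n|^2 = 53/2

Parseval equates the L^2 energy of f (normalised by 1/(2π)) with the ℓ^2 sum of its Fourier coefficients: (1/(2π)) ∫_0^{2π} |f|^2 = Σ |c_n|^2.
Compute the left side: (1/(2π)) [∫_0^π 7^2 dx + ∫_π^{2π} 2^2 dx] = (1/(2π)) · (49π + 4π) = (49 + 4)/2 = 53/2.
So Σ_{n ∈ Z} |c_n|^2 = 53/2.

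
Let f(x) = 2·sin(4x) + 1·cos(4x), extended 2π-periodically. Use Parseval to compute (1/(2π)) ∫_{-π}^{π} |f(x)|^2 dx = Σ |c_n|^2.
Σ |c_n|^2 = 5/2

Expand |f|^2 and use orthogonality of {sin(nx), cos(mx)} on [-π, π]:
  ∫_{-π}^{π} sin(nx)^2 dx = π, ∫ cos(mx)^2 dx = π, and cross terms integrate to 0.
So ∫_{-π}^{π} f(x)^2 dx = 2^2 · π + 1^2 · π = (4 + 1)π.
Divide by 2π: (4 + 1)/2 = 5/2.
By Parseval, this equals Σ |c_n|^2.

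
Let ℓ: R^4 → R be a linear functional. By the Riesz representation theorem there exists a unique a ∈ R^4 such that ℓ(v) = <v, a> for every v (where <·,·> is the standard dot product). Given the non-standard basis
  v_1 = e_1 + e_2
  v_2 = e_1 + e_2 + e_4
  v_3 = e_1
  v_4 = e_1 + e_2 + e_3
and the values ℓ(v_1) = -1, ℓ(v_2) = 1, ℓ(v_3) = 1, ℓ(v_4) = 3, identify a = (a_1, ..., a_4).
a = (1, -2, 4, 2)

Write a = (a_1, ..., a_4) in the standard basis. For each basis vector v_i, ℓ(v_i) = <v_i, a> is a linear equation in the a_j's. Collect the n equations into a matrix system V a = ℓ, where row i of V is v_i (expressed in the standard basis). Since V is invertible (lower-triangular with 1s on the diagonal, up to permutation), solve by back-substitution:
  V =
[[1, 1, 0, 0],
 [1, 1, 0, 1],
 [1, 0, 0, 0],
 [1, 1, 1, 0]]
  V a = (-1, 1, 1, 3)
Solving gives a = (1, -2, 4, 2).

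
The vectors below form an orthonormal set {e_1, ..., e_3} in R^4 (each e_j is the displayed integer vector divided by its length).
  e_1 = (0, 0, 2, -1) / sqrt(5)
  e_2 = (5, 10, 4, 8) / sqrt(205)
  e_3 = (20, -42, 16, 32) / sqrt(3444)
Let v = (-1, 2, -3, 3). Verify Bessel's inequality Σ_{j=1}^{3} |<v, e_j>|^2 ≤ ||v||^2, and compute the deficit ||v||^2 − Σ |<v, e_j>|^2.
Σ |<v, e_j>|^2 = 62/3; ||v||^2 = 23; deficit = 7/3

Write each e_j = u_j / sqrt(<u_j, u_j>) where u_j is the displayed integer vector. Then <v, e_j> = <v, u_j> / sqrt(<u_j, u_j>), so |<v, e_j>|^2 = <v, u_j>^2 / <u_j, u_j>.
Coefficients: <v, e_1> = -9/sqrt(5), <v, e_2> = 27/sqrt(205), <v, e_3> = -56/sqrt(3444).
Square and sum: Σ |<v, e_j>|^2 = 62/3.
Compute ||v||^2 = v·v = 23.
Deficit = 23 − 62/3 = 7/3 ≥ 0, confirming Bessel's inequality. (The deficit equals ||v − Σ <v,e_j> e_j||^2, the squared distance from v to span{e_j}.)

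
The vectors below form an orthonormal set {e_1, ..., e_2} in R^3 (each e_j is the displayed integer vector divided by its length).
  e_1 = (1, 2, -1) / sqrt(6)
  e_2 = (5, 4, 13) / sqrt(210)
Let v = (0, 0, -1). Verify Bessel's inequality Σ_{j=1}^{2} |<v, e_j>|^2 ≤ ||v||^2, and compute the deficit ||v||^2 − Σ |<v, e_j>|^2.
Σ |<v, e_j>|^2 = 34/35; ||v||^2 = 1; deficit = 1/35

Write each e_j = u_j / sqrt(<u_j, u_j>) where u_j is the displayed integer vector. Then <v, e_j> = <v, u_j> / sqrt(<u_j, u_j>), so |<v, e_j>|^2 = <v, u_j>^2 / <u_j, u_j>.
Coefficients: <v, e_1> = 1/sqrt(6), <v, e_2> = -13/sqrt(210).
Square and sum: Σ |<v, e_j>|^2 = 34/35.
Compute ||v||^2 = v·v = 1.
Deficit = 1 − 34/35 = 1/35 ≥ 0, confirming Bessel's inequality. (The deficit equals ||v − Σ <v,e_j> e_j||^2, the squared distance from v to span{e_j}.)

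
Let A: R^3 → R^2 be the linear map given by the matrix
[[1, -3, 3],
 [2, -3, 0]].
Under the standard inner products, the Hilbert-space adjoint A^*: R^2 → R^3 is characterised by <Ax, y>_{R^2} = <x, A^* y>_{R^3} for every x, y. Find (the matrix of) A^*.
A^* = A^T =
[[1, 2],
 [-3, -3],
 [3, 0]]

For real matrices with standard dot products, the defining identity <Ax, y> = <x, A^* y> gives (Ax)^T y = x^T (A^*) y, i.e. x^T A^T y = x^T (A^*) y. Since this holds for all x, y, we must have A^* = A^T. Therefore
A^* =
[[1, 2],
 [-3, -3],
 [3, 0]].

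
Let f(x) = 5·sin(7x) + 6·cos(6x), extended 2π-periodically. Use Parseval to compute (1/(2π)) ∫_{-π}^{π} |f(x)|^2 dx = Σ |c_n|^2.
Σ |c_n|^2 = 61/2

Expand |f|^2 and use orthogonality of {sin(nx), cos(mx)} on [-π, π]:
  ∫_{-π}^{π} sin(nx)^2 dx = π, ∫ cos(mx)^2 dx = π, and cross terms integrate to 0.
So ∫_{-π}^{π} f(x)^2 dx = 5^2 · π + 6^2 · π = (25 + 36)π.
Divide by 2π: (25 + 36)/2 = 61/2.
By Parseval, this equals Σ |c_n|^2.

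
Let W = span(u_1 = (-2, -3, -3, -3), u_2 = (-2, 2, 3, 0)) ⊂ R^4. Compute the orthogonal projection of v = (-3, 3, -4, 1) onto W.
proj_W(v) = (-24/29, -3/7, -54/203, -153/203)

Set up U = [u_1 | ... | u_2] ∈ R^(4×2). The projector onto W = col(U) is P = U (U^T U)^(-1) U^T.
Compute U^T U =
  [31, -11]
  [-11, 17],
and U^T v = (6, 0).
Solve U^T U · c = U^T v for the coefficients: c = (51/203, 33/203). The projection is proj_W(v) = U c.
Check: (v - proj_W(v)) · u_1 = 0  (should be 0).
Check: (v - proj_W(v)) · u_2 = 0  (should be 0).
Result: proj_W(v) = (-24/29, -3/7, -54/203, -153/203).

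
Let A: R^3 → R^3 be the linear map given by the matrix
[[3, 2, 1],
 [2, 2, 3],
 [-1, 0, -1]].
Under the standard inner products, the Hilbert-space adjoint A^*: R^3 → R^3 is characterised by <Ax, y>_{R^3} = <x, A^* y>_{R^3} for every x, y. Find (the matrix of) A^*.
A^* = A^T =
[[3, 2, -1],
 [2, 2, 0],
 [1, 3, -1]]

For real matrices with standard dot products, the defining identity <Ax, y> = <x, A^* y> gives (Ax)^T y = x^T (A^*) y, i.e. x^T A^T y = x^T (A^*) y. Since this holds for all x, y, we must have A^* = A^T. Therefore
A^* =
[[3, 2, -1],
 [2, 2, 0],
 [1, 3, -1]].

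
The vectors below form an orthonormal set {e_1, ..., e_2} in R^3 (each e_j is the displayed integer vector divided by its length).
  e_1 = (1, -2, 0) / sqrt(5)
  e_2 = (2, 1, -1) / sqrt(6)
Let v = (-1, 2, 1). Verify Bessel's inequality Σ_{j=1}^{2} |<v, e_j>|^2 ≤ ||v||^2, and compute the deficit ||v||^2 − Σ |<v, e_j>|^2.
Σ |<v, e_j>|^2 = 31/6; ||v||^2 = 6; deficit = 5/6

Write each e_j = u_j / sqrt(<u_j, u_j>) where u_j is the displayed integer vector. Then <v, e_j> = <v, u_j> / sqrt(<u_j, u_j>), so |<v, e_j>|^2 = <v, u_j>^2 / <u_j, u_j>.
Coefficients: <v, e_1> = -5/sqrt(5), <v, e_2> = -1/sqrt(6).
Square and sum: Σ |<v, e_j>|^2 = 31/6.
Compute ||v||^2 = v·v = 6.
Deficit = 6 − 31/6 = 5/6 ≥ 0, confirming Bessel's inequality. (The deficit equals ||v − Σ <v,e_j> e_j||^2, the squared distance from v to span{e_j}.)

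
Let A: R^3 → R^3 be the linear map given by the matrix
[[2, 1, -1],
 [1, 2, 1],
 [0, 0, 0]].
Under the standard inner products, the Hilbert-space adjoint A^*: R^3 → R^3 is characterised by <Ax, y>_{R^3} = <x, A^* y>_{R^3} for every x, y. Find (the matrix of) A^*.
A^* = A^T =
[[2, 1, 0],
 [1, 2, 0],
 [-1, 1, 0]]

For real matrices with standard dot products, the defining identity <Ax, y> = <x, A^* y> gives (Ax)^T y = x^T (A^*) y, i.e. x^T A^T y = x^T (A^*) y. Since this holds for all x, y, we must have A^* = A^T. Therefore
A^* =
[[2, 1, 0],
 [1, 2, 0],
 [-1, 1, 0]].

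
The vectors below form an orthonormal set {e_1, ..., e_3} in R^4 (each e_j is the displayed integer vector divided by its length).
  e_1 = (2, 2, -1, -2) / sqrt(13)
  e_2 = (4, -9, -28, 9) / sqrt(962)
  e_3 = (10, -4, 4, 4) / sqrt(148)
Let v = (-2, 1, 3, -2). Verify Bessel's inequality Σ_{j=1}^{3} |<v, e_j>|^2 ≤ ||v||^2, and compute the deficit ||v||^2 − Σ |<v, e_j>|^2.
Σ |<v, e_j>|^2 = 35/2; ||v||^2 = 18; deficit = 1/2

Write each e_j = u_j / sqrt(<u_j, u_j>) where u_j is the displayed integer vector. Then <v, e_j> = <v, u_j> / sqrt(<u_j, u_j>), so |<v, e_j>|^2 = <v, u_j>^2 / <u_j, u_j>.
Coefficients: <v, e_1> = -1/sqrt(13), <v, e_2> = -119/sqrt(962), <v, e_3> = -20/sqrt(148).
Square and sum: Σ |<v, e_j>|^2 = 35/2.
Compute ||v||^2 = v·v = 18.
Deficit = 18 − 35/2 = 1/2 ≥ 0, confirming Bessel's inequality. (The deficit equals ||v − Σ <v,e_j> e_j||^2, the squared distance from v to span{e_j}.)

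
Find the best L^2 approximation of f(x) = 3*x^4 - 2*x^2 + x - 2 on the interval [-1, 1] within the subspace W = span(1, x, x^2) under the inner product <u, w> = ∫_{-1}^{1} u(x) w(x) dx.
g(x) = 4*x^2/7 + x - 79/35

The best approximation g ∈ W is the orthogonal projection of f onto W. Writing g = a_0 + a_1 x + a_2 x^2, the coefficients solve the normal equations G · a = b where
  G_{ij} = <φ_i, φ_j> and b_i = <f, φ_i>, with φ_0 = 1, φ_1 = x, φ_2 = x^2.
G =
  [2, 0, 2/3]
  [0, 2/3, 0]
  [2/3, 0, 2/5],
b = (-62/15, 2/3, -134/105).
Solving gives a_0 = -79/35, a_1 = 1, a_2 = 4/7, so
  g(x) = 4*x^2/7 + x - 79/35.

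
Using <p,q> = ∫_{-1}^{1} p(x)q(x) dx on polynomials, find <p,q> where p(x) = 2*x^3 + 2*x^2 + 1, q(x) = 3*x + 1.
<p,q> = 86/15

Expand the product: p(x)·q(x) = 6*x^4 + 8*x^3 + 2*x^2 + 3*x + 1.
∫_{-1}^{1} of each monomial x^k gives [2/(k+1) if k even, 0 if k odd]. Integrating term-by-term (or equivalently evaluating the antiderivative F(x) = 6*x^5/5 + 2*x^4 + 2*x^3/3 + 3*x^2/2 + x at the endpoints):
  F(1) − F(−1) = 191/30 − (19/30) = 86/15.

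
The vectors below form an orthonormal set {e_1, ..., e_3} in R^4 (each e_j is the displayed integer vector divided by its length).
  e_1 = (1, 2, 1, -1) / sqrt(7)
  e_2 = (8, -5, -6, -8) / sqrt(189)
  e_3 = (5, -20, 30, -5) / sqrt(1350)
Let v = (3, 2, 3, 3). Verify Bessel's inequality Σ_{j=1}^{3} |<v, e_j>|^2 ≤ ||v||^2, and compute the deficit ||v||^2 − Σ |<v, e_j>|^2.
Σ |<v, e_j>|^2 = 13; ||v||^2 = 31; deficit = 18

Write each e_j = u_j / sqrt(<u_j, u_j>) where u_j is the displayed integer vector. Then <v, e_j> = <v, u_j> / sqrt(<u_j, u_j>), so |<v, e_j>|^2 = <v, u_j>^2 / <u_j, u_j>.
Coefficients: <v, e_1> = 7/sqrt(7), <v, e_2> = -28/sqrt(189), <v, e_3> = 50/sqrt(1350).
Square and sum: Σ |<v, e_j>|^2 = 13.
Compute ||v||^2 = v·v = 31.
Deficit = 31 − 13 = 18 ≥ 0, confirming Bessel's inequality. (The deficit equals ||v − Σ <v,e_j> e_j||^2, the squared distance from v to span{e_j}.)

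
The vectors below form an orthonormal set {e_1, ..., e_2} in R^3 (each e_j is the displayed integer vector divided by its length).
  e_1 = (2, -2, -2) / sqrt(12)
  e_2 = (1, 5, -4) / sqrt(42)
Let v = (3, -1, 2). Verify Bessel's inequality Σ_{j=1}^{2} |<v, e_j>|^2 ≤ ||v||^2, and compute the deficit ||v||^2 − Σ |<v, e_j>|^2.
Σ |<v, e_j>|^2 = 26/7; ||v||^2 = 14; deficit = 72/7

Write each e_j = u_j / sqrt(<u_j, u_j>) where u_j is the displayed integer vector. Then <v, e_j> = <v, u_j> / sqrt(<u_j, u_j>), so |<v, e_j>|^2 = <v, u_j>^2 / <u_j, u_j>.
Coefficients: <v, e_1> = 4/sqrt(12), <v, e_2> = -10/sqrt(42).
Square and sum: Σ |<v, e_j>|^2 = 26/7.
Compute ||v||^2 = v·v = 14.
Deficit = 14 − 26/7 = 72/7 ≥ 0, confirming Bessel's inequality. (The deficit equals ||v − Σ <v,e_j> e_j||^2, the squared distance from v to span{e_j}.)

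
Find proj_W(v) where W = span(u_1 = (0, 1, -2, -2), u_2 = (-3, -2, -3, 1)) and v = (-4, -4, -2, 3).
proj_W(v) = (-117/29, -106/29, -61/29, 95/29)

Set up U = [u_1 | ... | u_2] ∈ R^(4×2). The projector onto W = col(U) is P = U (U^T U)^(-1) U^T.
Compute U^T U =
  [9, 2]
  [2, 23],
and U^T v = (-6, 29).
Solve U^T U · c = U^T v for the coefficients: c = (-28/29, 39/29). The projection is proj_W(v) = U c.
Check: (v - proj_W(v)) · u_1 = 0  (should be 0).
Check: (v - proj_W(v)) · u_2 = 0  (should be 0).
Result: proj_W(v) = (-117/29, -106/29, -61/29, 95/29).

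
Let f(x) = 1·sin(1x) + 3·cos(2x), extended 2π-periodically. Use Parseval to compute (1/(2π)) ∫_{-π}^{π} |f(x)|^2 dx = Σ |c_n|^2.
Σ |c_n|^2 = 5

Expand |f|^2 and use orthogonality of {sin(nx), cos(mx)} on [-π, π]:
  ∫_{-π}^{π} sin(nx)^2 dx = π, ∫ cos(mx)^2 dx = π, and cross terms integrate to 0.
So ∫_{-π}^{π} f(x)^2 dx = 1^2 · π + 3^2 · π = (1 + 9)π.
Divide by 2π: (1 + 9)/2 = 5.
By Parseval, this equals Σ |c_n|^2.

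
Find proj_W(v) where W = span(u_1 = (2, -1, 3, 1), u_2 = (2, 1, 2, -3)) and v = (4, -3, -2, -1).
proj_W(v) = (28/39, -2/39, 12/13, -10/39)

Set up U = [u_1 | ... | u_2] ∈ R^(4×2). The projector onto W = col(U) is P = U (U^T U)^(-1) U^T.
Compute U^T U =
  [15, 6]
  [6, 18],
and U^T v = (4, 4).
Solve U^T U · c = U^T v for the coefficients: c = (8/39, 2/13). The projection is proj_W(v) = U c.
Check: (v - proj_W(v)) · u_1 = 0  (should be 0).
Check: (v - proj_W(v)) · u_2 = 0  (should be 0).
Result: proj_W(v) = (28/39, -2/39, 12/13, -10/39).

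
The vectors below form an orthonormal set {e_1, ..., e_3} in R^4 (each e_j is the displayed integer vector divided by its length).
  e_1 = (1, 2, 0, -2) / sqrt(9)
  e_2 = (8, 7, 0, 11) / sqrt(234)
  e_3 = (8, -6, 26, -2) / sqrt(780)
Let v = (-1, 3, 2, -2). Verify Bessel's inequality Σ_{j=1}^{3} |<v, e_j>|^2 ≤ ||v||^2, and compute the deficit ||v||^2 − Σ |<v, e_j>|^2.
Σ |<v, e_j>|^2 = 21/2; ||v||^2 = 18; deficit = 15/2

Write each e_j = u_j / sqrt(<u_j, u_j>) where u_j is the displayed integer vector. Then <v, e_j> = <v, u_j> / sqrt(<u_j, u_j>), so |<v, e_j>|^2 = <v, u_j>^2 / <u_j, u_j>.
Coefficients: <v, e_1> = 9/sqrt(9), <v, e_2> = -9/sqrt(234), <v, e_3> = 30/sqrt(780).
Square and sum: Σ |<v, e_j>|^2 = 21/2.
Compute ||v||^2 = v·v = 18.
Deficit = 18 − 21/2 = 15/2 ≥ 0, confirming Bessel's inequality. (The deficit equals ||v − Σ <v,e_j> e_j||^2, the squared distance from v to span{e_j}.)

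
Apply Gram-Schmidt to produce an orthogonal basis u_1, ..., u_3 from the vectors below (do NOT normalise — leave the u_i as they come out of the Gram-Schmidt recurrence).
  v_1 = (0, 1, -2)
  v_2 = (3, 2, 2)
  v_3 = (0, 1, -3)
Orthogonal basis:
  u_1 = (0, 1, -2)
  u_2 = (3, 12/5, 6/5)
  u_3 = (2/9, -2/9, -1/9)

Apply the Gram-Schmidt recurrence
  u_1 = v_1
  u_i = v_i − Σ_{j<i} ((v_i · u_j) / (u_j · u_j)) · u_j.

Step by step this gives:
  u_1 = (0, 1, -2)
  u_2 = (3, 12/5, 6/5)
  u_3 = (2/9, -2/9, -1/9)

Orthogonality check:
  u_2 · u_1 = 0 (should be 0)
  u_3 · u_1 = 0 (should be 0)
  u_3 · u_2 = 0 (should be 0)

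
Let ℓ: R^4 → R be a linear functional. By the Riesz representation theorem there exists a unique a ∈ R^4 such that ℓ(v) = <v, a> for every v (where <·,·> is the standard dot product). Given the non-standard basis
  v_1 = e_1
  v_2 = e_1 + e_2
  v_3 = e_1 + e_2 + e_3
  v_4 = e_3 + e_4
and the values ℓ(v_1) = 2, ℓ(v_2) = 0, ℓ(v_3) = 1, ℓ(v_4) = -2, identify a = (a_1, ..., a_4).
a = (2, -2, 1, -3)

Write a = (a_1, ..., a_4) in the standard basis. For each basis vector v_i, ℓ(v_i) = <v_i, a> is a linear equation in the a_j's. Collect the n equations into a matrix system V a = ℓ, where row i of V is v_i (expressed in the standard basis). Since V is invertible (lower-triangular with 1s on the diagonal, up to permutation), solve by back-substitution:
  V =
[[1, 0, 0, 0],
 [1, 1, 0, 0],
 [1, 1, 1, 0],
 [0, 0, 1, 1]]
  V a = (2, 0, 1, -2)
Solving gives a = (2, -2, 1, -3).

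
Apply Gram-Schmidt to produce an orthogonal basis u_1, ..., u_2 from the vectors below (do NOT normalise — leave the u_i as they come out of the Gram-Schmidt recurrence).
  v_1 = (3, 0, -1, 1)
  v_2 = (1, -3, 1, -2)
Orthogonal basis:
  u_1 = (3, 0, -1, 1)
  u_2 = (1, -3, 1, -2)

Apply the Gram-Schmidt recurrence
  u_1 = v_1
  u_i = v_i − Σ_{j<i} ((v_i · u_j) / (u_j · u_j)) · u_j.

Step by step this gives:
  u_1 = (3, 0, -1, 1)
  u_2 = (1, -3, 1, -2)

Orthogonality check:
  u_2 · u_1 = 0 (should be 0)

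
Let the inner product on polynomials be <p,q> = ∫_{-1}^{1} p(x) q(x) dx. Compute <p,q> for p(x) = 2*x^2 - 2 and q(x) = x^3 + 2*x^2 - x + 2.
<p,q> = -32/5

Expand the product: p(x)·q(x) = 2*x^5 + 4*x^4 - 4*x^3 + 2*x - 4.
∫_{-1}^{1} of each monomial x^k gives [2/(k+1) if k even, 0 if k odd]. Integrating term-by-term (or equivalently evaluating the antiderivative F(x) = x^6/3 + 4*x^5/5 - x^4 + x^2 - 4*x at the endpoints):
  F(1) − F(−1) = -43/15 − (53/15) = -32/5.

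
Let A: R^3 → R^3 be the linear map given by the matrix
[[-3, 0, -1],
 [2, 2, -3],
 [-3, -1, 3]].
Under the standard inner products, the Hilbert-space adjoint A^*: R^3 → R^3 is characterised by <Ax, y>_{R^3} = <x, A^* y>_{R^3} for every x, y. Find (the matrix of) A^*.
A^* = A^T =
[[-3, 2, -3],
 [0, 2, -1],
 [-1, -3, 3]]

For real matrices with standard dot products, the defining identity <Ax, y> = <x, A^* y> gives (Ax)^T y = x^T (A^*) y, i.e. x^T A^T y = x^T (A^*) y. Since this holds for all x, y, we must have A^* = A^T. Therefore
A^* =
[[-3, 2, -3],
 [0, 2, -1],
 [-1, -3, 3]].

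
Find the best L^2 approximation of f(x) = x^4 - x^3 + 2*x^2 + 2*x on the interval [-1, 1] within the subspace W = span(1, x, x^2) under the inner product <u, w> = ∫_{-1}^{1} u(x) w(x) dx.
g(x) = 20*x^2/7 + 7*x/5 - 3/35

The best approximation g ∈ W is the orthogonal projection of f onto W. Writing g = a_0 + a_1 x + a_2 x^2, the coefficients solve the normal equations G · a = b where
  G_{ij} = <φ_i, φ_j> and b_i = <f, φ_i>, with φ_0 = 1, φ_1 = x, φ_2 = x^2.
G =
  [2, 0, 2/3]
  [0, 2/3, 0]
  [2/3, 0, 2/5],
b = (26/15, 14/15, 38/35).
Solving gives a_0 = -3/35, a_1 = 7/5, a_2 = 20/7, so
  g(x) = 20*x^2/7 + 7*x/5 - 3/35.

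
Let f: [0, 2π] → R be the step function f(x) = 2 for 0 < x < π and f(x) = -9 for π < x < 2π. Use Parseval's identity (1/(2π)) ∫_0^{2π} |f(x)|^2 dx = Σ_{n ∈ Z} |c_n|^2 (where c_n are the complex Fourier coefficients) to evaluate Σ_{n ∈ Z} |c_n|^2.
Σ |c_n|^2 = 85/2

Parseval equates the L^2 energy of f (normalised by 1/(2π)) with the ℓ^2 sum of its Fourier coefficients: (1/(2π)) ∫_0^{2π} |f|^2 = Σ |c_n|^2.
Compute the left side: (1/(2π)) [∫_0^π 2^2 dx + ∫_π^{2π} (-9)^2 dx] = (1/(2π)) · (4π + 81π) = (4 + 81)/2 = 85/2.
So Σ_{n ∈ Z} |c_n|^2 = 85/2.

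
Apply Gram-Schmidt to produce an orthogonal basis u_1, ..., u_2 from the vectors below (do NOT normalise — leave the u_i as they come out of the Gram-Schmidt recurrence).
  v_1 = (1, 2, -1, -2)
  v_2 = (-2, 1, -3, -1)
Orthogonal basis:
  u_1 = (1, 2, -1, -2)
  u_2 = (-5/2, 0, -5/2, 0)

Apply the Gram-Schmidt recurrence
  u_1 = v_1
  u_i = v_i − Σ_{j<i} ((v_i · u_j) / (u_j · u_j)) · u_j.

Step by step this gives:
  u_1 = (1, 2, -1, -2)
  u_2 = (-5/2, 0, -5/2, 0)

Orthogonality check:
  u_2 · u_1 = 0 (should be 0)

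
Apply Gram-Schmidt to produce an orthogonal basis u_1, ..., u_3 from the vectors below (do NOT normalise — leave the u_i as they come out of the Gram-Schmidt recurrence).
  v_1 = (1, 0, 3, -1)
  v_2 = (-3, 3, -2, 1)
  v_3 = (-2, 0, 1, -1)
Orthogonal basis:
  u_1 = (1, 0, 3, -1)
  u_2 = (-23/11, 3, 8/11, 1/11)
  u_3 = (-223/153, -53/51, 31/153, -130/153)

Apply the Gram-Schmidt recurrence
  u_1 = v_1
  u_i = v_i − Σ_{j<i} ((v_i · u_j) / (u_j · u_j)) · u_j.

Step by step this gives:
  u_1 = (1, 0, 3, -1)
  u_2 = (-23/11, 3, 8/11, 1/11)
  u_3 = (-223/153, -53/51, 31/153, -130/153)

Orthogonality check:
  u_2 · u_1 = 0 (should be 0)
  u_3 · u_1 = 0 (should be 0)
  u_3 · u_2 = 0 (should be 0)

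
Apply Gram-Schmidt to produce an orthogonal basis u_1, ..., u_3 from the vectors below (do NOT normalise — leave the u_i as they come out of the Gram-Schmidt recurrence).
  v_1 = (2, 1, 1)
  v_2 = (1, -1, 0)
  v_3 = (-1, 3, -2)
Orthogonal basis:
  u_1 = (2, 1, 1)
  u_2 = (2/3, -7/6, -1/6)
  u_3 = (8/11, 8/11, -24/11)

Apply the Gram-Schmidt recurrence
  u_1 = v_1
  u_i = v_i − Σ_{j<i} ((v_i · u_j) / (u_j · u_j)) · u_j.

Step by step this gives:
  u_1 = (2, 1, 1)
  u_2 = (2/3, -7/6, -1/6)
  u_3 = (8/11, 8/11, -24/11)

Orthogonality check:
  u_2 · u_1 = 0 (should be 0)
  u_3 · u_1 = 0 (should be 0)
  u_3 · u_2 = 0 (should be 0)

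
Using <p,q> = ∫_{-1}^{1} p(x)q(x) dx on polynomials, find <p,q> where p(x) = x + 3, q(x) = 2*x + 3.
<p,q> = 58/3

Expand the product: p(x)·q(x) = 2*x^2 + 9*x + 9.
∫_{-1}^{1} of each monomial x^k gives [2/(k+1) if k even, 0 if k odd]. Integrating term-by-term (or equivalently evaluating the antiderivative F(x) = 2*x^3/3 + 9*x^2/2 + 9*x at the endpoints):
  F(1) − F(−1) = 85/6 − (-31/6) = 58/3.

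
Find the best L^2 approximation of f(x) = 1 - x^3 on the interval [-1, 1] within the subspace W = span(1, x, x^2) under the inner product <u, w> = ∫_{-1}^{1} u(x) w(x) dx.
g(x) = 1 - 3*x/5

The best approximation g ∈ W is the orthogonal projection of f onto W. Writing g = a_0 + a_1 x + a_2 x^2, the coefficients solve the normal equations G · a = b where
  G_{ij} = <φ_i, φ_j> and b_i = <f, φ_i>, with φ_0 = 1, φ_1 = x, φ_2 = x^2.
G =
  [2, 0, 2/3]
  [0, 2/3, 0]
  [2/3, 0, 2/5],
b = (2, -2/5, 2/3).
Solving gives a_0 = 1, a_1 = -3/5, a_2 = 0, so
  g(x) = 1 - 3*x/5.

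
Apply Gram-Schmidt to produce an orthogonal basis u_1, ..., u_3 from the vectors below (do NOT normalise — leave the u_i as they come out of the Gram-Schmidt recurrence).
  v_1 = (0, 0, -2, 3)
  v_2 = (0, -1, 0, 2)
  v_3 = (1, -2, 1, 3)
Orthogonal basis:
  u_1 = (0, 0, -2, 3)
  u_2 = (0, -1, 12/13, 8/13)
  u_3 = (1, 4/29, 3/29, 2/29)

Apply the Gram-Schmidt recurrence
  u_1 = v_1
  u_i = v_i − Σ_{j<i} ((v_i · u_j) / (u_j · u_j)) · u_j.

Step by step this gives:
  u_1 = (0, 0, -2, 3)
  u_2 = (0, -1, 12/13, 8/13)
  u_3 = (1, 4/29, 3/29, 2/29)

Orthogonality check:
  u_2 · u_1 = 0 (should be 0)
  u_3 · u_1 = 0 (should be 0)
  u_3 · u_2 = 0 (should be 0)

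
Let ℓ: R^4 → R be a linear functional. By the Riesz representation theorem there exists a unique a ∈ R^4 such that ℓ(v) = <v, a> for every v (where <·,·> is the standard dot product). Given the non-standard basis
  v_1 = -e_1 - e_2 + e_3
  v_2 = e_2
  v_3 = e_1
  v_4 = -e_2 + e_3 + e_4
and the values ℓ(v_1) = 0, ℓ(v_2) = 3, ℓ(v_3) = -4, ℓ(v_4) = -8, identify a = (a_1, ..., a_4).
a = (-4, 3, -1, -4)

Write a = (a_1, ..., a_4) in the standard basis. For each basis vector v_i, ℓ(v_i) = <v_i, a> is a linear equation in the a_j's. Collect the n equations into a matrix system V a = ℓ, where row i of V is v_i (expressed in the standard basis). Since V is invertible (lower-triangular with 1s on the diagonal, up to permutation), solve by back-substitution:
  V =
[[-1, -1, 1, 0],
 [0, 1, 0, 0],
 [1, 0, 0, 0],
 [0, -1, 1, 1]]
  V a = (0, 3, -4, -8)
Solving gives a = (-4, 3, -1, -4).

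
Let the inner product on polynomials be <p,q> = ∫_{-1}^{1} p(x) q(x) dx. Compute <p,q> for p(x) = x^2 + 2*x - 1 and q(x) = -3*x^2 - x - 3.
<p,q> = 52/15

Expand the product: p(x)·q(x) = -3*x^4 - 7*x^3 - 2*x^2 - 5*x + 3.
∫_{-1}^{1} of each monomial x^k gives [2/(k+1) if k even, 0 if k odd]. Integrating term-by-term (or equivalently evaluating the antiderivative F(x) = -3*x^5/5 - 7*x^4/4 - 2*x^3/3 - 5*x^2/2 + 3*x at the endpoints):
  F(1) − F(−1) = -151/60 − (-359/60) = 52/15.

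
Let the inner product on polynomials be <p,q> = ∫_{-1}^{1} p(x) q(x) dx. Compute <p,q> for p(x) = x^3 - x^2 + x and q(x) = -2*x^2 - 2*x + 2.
<p,q> = -8/3

Expand the product: p(x)·q(x) = -2*x^5 + 2*x^3 - 4*x^2 + 2*x.
∫_{-1}^{1} of each monomial x^k gives [2/(k+1) if k even, 0 if k odd]. Integrating term-by-term (or equivalently evaluating the antiderivative F(x) = -x^6/3 + x^4/2 - 4*x^3/3 + x^2 at the endpoints):
  F(1) − F(−1) = -1/6 − (5/2) = -8/3.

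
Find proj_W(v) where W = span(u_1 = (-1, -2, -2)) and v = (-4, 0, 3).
proj_W(v) = (2/9, 4/9, 4/9)

Set up U = [u_1 | ... | u_1] ∈ R^(3×1). The projector onto W = col(U) is P = U (U^T U)^(-1) U^T.
Compute U^T U =
  [9],
and U^T v = (-2).
Solve U^T U · c = U^T v for the coefficients: c = (-2/9). The projection is proj_W(v) = U c.
Check: (v - proj_W(v)) · u_1 = 0  (should be 0).
Result: proj_W(v) = (2/9, 4/9, 4/9).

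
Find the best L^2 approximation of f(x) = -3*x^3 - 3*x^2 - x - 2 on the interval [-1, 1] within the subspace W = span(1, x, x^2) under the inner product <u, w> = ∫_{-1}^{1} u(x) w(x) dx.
g(x) = -3*x^2 - 14*x/5 - 2

The best approximation g ∈ W is the orthogonal projection of f onto W. Writing g = a_0 + a_1 x + a_2 x^2, the coefficients solve the normal equations G · a = b where
  G_{ij} = <φ_i, φ_j> and b_i = <f, φ_i>, with φ_0 = 1, φ_1 = x, φ_2 = x^2.
G =
  [2, 0, 2/3]
  [0, 2/3, 0]
  [2/3, 0, 2/5],
b = (-6, -28/15, -38/15).
Solving gives a_0 = -2, a_1 = -14/5, a_2 = -3, so
  g(x) = -3*x^2 - 14*x/5 - 2.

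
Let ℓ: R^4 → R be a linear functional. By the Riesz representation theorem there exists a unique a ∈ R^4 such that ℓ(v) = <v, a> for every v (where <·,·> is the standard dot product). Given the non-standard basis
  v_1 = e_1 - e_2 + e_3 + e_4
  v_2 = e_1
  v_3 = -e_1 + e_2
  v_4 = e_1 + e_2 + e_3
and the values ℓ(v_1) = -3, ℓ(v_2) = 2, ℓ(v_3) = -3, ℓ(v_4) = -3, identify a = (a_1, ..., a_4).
a = (2, -1, -4, -2)

Write a = (a_1, ..., a_4) in the standard basis. For each basis vector v_i, ℓ(v_i) = <v_i, a> is a linear equation in the a_j's. Collect the n equations into a matrix system V a = ℓ, where row i of V is v_i (expressed in the standard basis). Since V is invertible (lower-triangular with 1s on the diagonal, up to permutation), solve by back-substitution:
  V =
[[1, -1, 1, 1],
 [1, 0, 0, 0],
 [-1, 1, 0, 0],
 [1, 1, 1, 0]]
  V a = (-3, 2, -3, -3)
Solving gives a = (2, -1, -4, -2).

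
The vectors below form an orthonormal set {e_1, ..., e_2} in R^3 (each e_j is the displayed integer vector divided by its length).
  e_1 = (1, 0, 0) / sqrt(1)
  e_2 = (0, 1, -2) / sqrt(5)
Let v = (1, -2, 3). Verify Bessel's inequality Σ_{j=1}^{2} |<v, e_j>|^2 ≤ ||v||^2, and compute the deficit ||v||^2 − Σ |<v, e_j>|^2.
Σ |<v, e_j>|^2 = 69/5; ||v||^2 = 14; deficit = 1/5

Write each e_j = u_j / sqrt(<u_j, u_j>) where u_j is the displayed integer vector. Then <v, e_j> = <v, u_j> / sqrt(<u_j, u_j>), so |<v, e_j>|^2 = <v, u_j>^2 / <u_j, u_j>.
Coefficients: <v, e_1> = 1/sqrt(1), <v, e_2> = -8/sqrt(5).
Square and sum: Σ |<v, e_j>|^2 = 69/5.
Compute ||v||^2 = v·v = 14.
Deficit = 14 − 69/5 = 1/5 ≥ 0, confirming Bessel's inequality. (The deficit equals ||v − Σ <v,e_j> e_j||^2, the squared distance from v to span{e_j}.)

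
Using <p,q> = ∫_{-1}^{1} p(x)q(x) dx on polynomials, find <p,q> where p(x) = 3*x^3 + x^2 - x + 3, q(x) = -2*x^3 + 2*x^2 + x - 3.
<p,q> = -1636/105

Expand the product: p(x)·q(x) = -6*x^6 + 4*x^5 + 7*x^4 - 16*x^3 + 2*x^2 + 6*x - 9.
∫_{-1}^{1} of each monomial x^k gives [2/(k+1) if k even, 0 if k odd]. Integrating term-by-term (or equivalently evaluating the antiderivative F(x) = -6*x^7/7 + 2*x^6/3 + 7*x^5/5 - 4*x^4 + 2*x^3/3 + 3*x^2 - 9*x at the endpoints):
  F(1) − F(−1) = -853/105 − (261/35) = -1636/105.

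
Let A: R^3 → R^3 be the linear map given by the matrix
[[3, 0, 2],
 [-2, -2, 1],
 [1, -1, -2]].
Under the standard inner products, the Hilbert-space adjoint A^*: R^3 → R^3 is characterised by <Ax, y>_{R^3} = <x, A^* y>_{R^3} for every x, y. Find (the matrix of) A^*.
A^* = A^T =
[[3, -2, 1],
 [0, -2, -1],
 [2, 1, -2]]

For real matrices with standard dot products, the defining identity <Ax, y> = <x, A^* y> gives (Ax)^T y = x^T (A^*) y, i.e. x^T A^T y = x^T (A^*) y. Since this holds for all x, y, we must have A^* = A^T. Therefore
A^* =
[[3, -2, 1],
 [0, -2, -1],
 [2, 1, -2]].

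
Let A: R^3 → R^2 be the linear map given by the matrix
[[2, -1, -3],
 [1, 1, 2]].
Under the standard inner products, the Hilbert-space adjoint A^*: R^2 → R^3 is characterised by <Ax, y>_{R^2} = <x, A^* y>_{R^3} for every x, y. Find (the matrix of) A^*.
A^* = A^T =
[[2, 1],
 [-1, 1],
 [-3, 2]]

For real matrices with standard dot products, the defining identity <Ax, y> = <x, A^* y> gives (Ax)^T y = x^T (A^*) y, i.e. x^T A^T y = x^T (A^*) y. Since this holds for all x, y, we must have A^* = A^T. Therefore
A^* =
[[2, 1],
 [-1, 1],
 [-3, 2]].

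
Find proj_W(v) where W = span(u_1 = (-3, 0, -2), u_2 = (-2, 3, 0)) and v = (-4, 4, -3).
proj_W(v) = (-34/7, 24/7, -12/7)

Set up U = [u_1 | ... | u_2] ∈ R^(3×2). The projector onto W = col(U) is P = U (U^T U)^(-1) U^T.
Compute U^T U =
  [13, 6]
  [6, 13],
and U^T v = (18, 20).
Solve U^T U · c = U^T v for the coefficients: c = (6/7, 8/7). The projection is proj_W(v) = U c.
Check: (v - proj_W(v)) · u_1 = 0  (should be 0).
Check: (v - proj_W(v)) · u_2 = 0  (should be 0).
Result: proj_W(v) = (-34/7, 24/7, -12/7).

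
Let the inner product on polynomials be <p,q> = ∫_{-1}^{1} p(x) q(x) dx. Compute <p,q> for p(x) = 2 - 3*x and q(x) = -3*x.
<p,q> = 6

Expand the product: p(x)·q(x) = 9*x^2 - 6*x.
∫_{-1}^{1} of each monomial x^k gives [2/(k+1) if k even, 0 if k odd]. Integrating term-by-term (or equivalently evaluating the antiderivative F(x) = 3*x^3 - 3*x^2 at the endpoints):
  F(1) − F(−1) = 0 − (-6) = 6.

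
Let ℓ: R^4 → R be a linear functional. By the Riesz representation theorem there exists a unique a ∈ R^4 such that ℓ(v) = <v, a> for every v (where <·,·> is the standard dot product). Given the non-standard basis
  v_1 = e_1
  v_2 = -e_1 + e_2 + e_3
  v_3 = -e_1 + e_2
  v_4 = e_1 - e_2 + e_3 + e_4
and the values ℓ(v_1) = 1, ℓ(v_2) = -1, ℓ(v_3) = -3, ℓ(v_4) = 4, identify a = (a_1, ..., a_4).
a = (1, -2, 2, -1)

Write a = (a_1, ..., a_4) in the standard basis. For each basis vector v_i, ℓ(v_i) = <v_i, a> is a linear equation in the a_j's. Collect the n equations into a matrix system V a = ℓ, where row i of V is v_i (expressed in the standard basis). Since V is invertible (lower-triangular with 1s on the diagonal, up to permutation), solve by back-substitution:
  V =
[[1, 0, 0, 0],
 [-1, 1, 1, 0],
 [-1, 1, 0, 0],
 [1, -1, 1, 1]]
  V a = (1, -1, -3, 4)
Solving gives a = (1, -2, 2, -1).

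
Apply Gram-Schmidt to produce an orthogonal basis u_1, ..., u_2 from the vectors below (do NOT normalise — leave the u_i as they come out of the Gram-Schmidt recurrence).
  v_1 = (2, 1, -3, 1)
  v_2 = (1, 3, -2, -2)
Orthogonal basis:
  u_1 = (2, 1, -3, 1)
  u_2 = (-1/5, 12/5, -1/5, -13/5)

Apply the Gram-Schmidt recurrence
  u_1 = v_1
  u_i = v_i − Σ_{j<i} ((v_i · u_j) / (u_j · u_j)) · u_j.

Step by step this gives:
  u_1 = (2, 1, -3, 1)
  u_2 = (-1/5, 12/5, -1/5, -13/5)

Orthogonality check:
  u_2 · u_1 = 0 (should be 0)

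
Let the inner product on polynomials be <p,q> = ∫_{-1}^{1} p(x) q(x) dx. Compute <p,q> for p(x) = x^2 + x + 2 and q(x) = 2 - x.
<p,q> = 26/3

Expand the product: p(x)·q(x) = -x^3 + x^2 + 4.
∫_{-1}^{1} of each monomial x^k gives [2/(k+1) if k even, 0 if k odd]. Integrating term-by-term (or equivalently evaluating the antiderivative F(x) = -x^4/4 + x^3/3 + 4*x at the endpoints):
  F(1) − F(−1) = 49/12 − (-55/12) = 26/3.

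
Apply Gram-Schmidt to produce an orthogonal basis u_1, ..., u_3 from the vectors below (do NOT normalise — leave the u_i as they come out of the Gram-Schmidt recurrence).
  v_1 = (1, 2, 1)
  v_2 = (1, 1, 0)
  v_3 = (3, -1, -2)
Orthogonal basis:
  u_1 = (1, 2, 1)
  u_2 = (1/2, 0, -1/2)
  u_3 = (2/3, -2/3, 2/3)

Apply the Gram-Schmidt recurrence
  u_1 = v_1
  u_i = v_i − Σ_{j<i} ((v_i · u_j) / (u_j · u_j)) · u_j.

Step by step this gives:
  u_1 = (1, 2, 1)
  u_2 = (1/2, 0, -1/2)
  u_3 = (2/3, -2/3, 2/3)

Orthogonality check:
  u_2 · u_1 = 0 (should be 0)
  u_3 · u_1 = 0 (should be 0)
  u_3 · u_2 = 0 (should be 0)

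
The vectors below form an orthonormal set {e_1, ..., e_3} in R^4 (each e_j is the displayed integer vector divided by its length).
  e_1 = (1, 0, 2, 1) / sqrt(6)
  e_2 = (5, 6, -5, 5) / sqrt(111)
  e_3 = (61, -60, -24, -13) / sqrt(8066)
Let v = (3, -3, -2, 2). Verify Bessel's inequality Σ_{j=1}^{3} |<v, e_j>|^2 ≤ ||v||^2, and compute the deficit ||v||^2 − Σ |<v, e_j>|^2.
Σ |<v, e_j>|^2 = 2305/109; ||v||^2 = 26; deficit = 529/109

Write each e_j = u_j / sqrt(<u_j, u_j>) where u_j is the displayed integer vector. Then <v, e_j> = <v, u_j> / sqrt(<u_j, u_j>), so |<v, e_j>|^2 = <v, u_j>^2 / <u_j, u_j>.
Coefficients: <v, e_1> = 1/sqrt(6), <v, e_2> = 17/sqrt(111), <v, e_3> = 385/sqrt(8066).
Square and sum: Σ |<v, e_j>|^2 = 2305/109.
Compute ||v||^2 = v·v = 26.
Deficit = 26 − 2305/109 = 529/109 ≥ 0, confirming Bessel's inequality. (The deficit equals ||v − Σ <v,e_j> e_j||^2, the squared distance from v to span{e_j}.)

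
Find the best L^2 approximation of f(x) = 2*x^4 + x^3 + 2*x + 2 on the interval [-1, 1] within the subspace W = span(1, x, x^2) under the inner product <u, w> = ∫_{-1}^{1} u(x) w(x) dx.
g(x) = 12*x^2/7 + 13*x/5 + 64/35

The best approximation g ∈ W is the orthogonal projection of f onto W. Writing g = a_0 + a_1 x + a_2 x^2, the coefficients solve the normal equations G · a = b where
  G_{ij} = <φ_i, φ_j> and b_i = <f, φ_i>, with φ_0 = 1, φ_1 = x, φ_2 = x^2.
G =
  [2, 0, 2/3]
  [0, 2/3, 0]
  [2/3, 0, 2/5],
b = (24/5, 26/15, 40/21).
Solving gives a_0 = 64/35, a_1 = 13/5, a_2 = 12/7, so
  g(x) = 12*x^2/7 + 13*x/5 + 64/35.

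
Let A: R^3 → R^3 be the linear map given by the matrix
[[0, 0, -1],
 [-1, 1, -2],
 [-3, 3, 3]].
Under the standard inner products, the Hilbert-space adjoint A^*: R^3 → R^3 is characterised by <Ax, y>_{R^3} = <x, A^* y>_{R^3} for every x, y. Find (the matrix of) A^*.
A^* = A^T =
[[0, -1, -3],
 [0, 1, 3],
 [-1, -2, 3]]

For real matrices with standard dot products, the defining identity <Ax, y> = <x, A^* y> gives (Ax)^T y = x^T (A^*) y, i.e. x^T A^T y = x^T (A^*) y. Since this holds for all x, y, we must have A^* = A^T. Therefore
A^* =
[[0, -1, -3],
 [0, 1, 3],
 [-1, -2, 3]].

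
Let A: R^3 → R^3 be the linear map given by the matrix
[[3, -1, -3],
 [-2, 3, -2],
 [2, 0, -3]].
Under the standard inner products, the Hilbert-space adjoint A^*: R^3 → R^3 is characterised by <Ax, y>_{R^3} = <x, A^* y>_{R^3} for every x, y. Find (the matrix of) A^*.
A^* = A^T =
[[3, -2, 2],
 [-1, 3, 0],
 [-3, -2, -3]]

For real matrices with standard dot products, the defining identity <Ax, y> = <x, A^* y> gives (Ax)^T y = x^T (A^*) y, i.e. x^T A^T y = x^T (A^*) y. Since this holds for all x, y, we must have A^* = A^T. Therefore
A^* =
[[3, -2, 2],
 [-1, 3, 0],
 [-3, -2, -3]].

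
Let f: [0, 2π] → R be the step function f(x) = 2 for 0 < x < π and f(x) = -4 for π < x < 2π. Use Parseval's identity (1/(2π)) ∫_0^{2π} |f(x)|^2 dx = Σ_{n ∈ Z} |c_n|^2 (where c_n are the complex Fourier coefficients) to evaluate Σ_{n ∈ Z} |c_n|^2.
Σ |c_n|^2 = 10

Parseval equates the L^2 energy of f (normalised by 1/(2π)) with the ℓ^2 sum of its Fourier coefficients: (1/(2π)) ∫_0^{2π} |f|^2 = Σ |c_n|^2.
Compute the left side: (1/(2π)) [∫_0^π 2^2 dx + ∫_π^{2π} (-4)^2 dx] = (1/(2π)) · (4π + 16π) = (4 + 16)/2 = 10.
So Σ_{n ∈ Z} |c_n|^2 = 10.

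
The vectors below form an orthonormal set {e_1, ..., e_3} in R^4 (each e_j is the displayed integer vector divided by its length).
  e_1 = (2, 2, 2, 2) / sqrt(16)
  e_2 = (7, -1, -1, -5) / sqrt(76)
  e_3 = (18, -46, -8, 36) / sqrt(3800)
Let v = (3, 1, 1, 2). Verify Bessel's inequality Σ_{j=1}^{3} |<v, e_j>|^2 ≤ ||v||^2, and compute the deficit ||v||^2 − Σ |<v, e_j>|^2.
Σ |<v, e_j>|^2 = 367/25; ||v||^2 = 15; deficit = 8/25

Write each e_j = u_j / sqrt(<u_j, u_j>) where u_j is the displayed integer vector. Then <v, e_j> = <v, u_j> / sqrt(<u_j, u_j>), so |<v, e_j>|^2 = <v, u_j>^2 / <u_j, u_j>.
Coefficients: <v, e_1> = 14/sqrt(16), <v, e_2> = 9/sqrt(76), <v, e_3> = 72/sqrt(3800).
Square and sum: Σ |<v, e_j>|^2 = 367/25.
Compute ||v||^2 = v·v = 15.
Deficit = 15 − 367/25 = 8/25 ≥ 0, confirming Bessel's inequality. (The deficit equals ||v − Σ <v,e_j> e_j||^2, the squared distance from v to span{e_j}.)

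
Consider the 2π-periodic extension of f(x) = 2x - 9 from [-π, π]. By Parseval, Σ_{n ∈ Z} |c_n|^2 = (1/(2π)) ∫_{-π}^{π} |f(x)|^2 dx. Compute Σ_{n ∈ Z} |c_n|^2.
Σ |c_n|^2 = 4π^2/3 + 81

Expand and integrate term by term over [-π, π]:
  ∫ (2x)^2 dx = 4·(2π^3/3); ∫ 2·2·(-9)·x dx = 0 (odd integrand); ∫ (-9)^2 dx = 81·2π.
So (1/(2π)) ∫_{-π}^{π} (2x - 9)^2 dx = 4π^2/3 + 81 = 4π^2/3 + 81.
Parseval ⇒ Σ |c_n|^2 = 4π^2/3 + 81.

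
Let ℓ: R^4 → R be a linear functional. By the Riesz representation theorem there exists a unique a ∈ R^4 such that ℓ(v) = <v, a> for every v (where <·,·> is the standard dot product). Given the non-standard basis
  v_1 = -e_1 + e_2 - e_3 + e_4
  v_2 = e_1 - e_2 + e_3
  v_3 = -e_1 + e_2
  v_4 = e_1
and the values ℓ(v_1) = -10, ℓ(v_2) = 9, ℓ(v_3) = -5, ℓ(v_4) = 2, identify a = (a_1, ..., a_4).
a = (2, -3, 4, -1)

Write a = (a_1, ..., a_4) in the standard basis. For each basis vector v_i, ℓ(v_i) = <v_i, a> is a linear equation in the a_j's. Collect the n equations into a matrix system V a = ℓ, where row i of V is v_i (expressed in the standard basis). Since V is invertible (lower-triangular with 1s on the diagonal, up to permutation), solve by back-substitution:
  V =
[[-1, 1, -1, 1],
 [1, -1, 1, 0],
 [-1, 1, 0, 0],
 [1, 0, 0, 0]]
  V a = (-10, 9, -5, 2)
Solving gives a = (2, -3, 4, -1).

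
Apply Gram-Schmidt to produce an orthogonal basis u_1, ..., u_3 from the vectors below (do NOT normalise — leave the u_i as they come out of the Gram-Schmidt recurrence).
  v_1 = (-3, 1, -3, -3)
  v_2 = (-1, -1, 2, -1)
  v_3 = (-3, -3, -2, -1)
Orthogonal basis:
  u_1 = (-3, 1, -3, -3)
  u_2 = (-31/28, -27/28, 53/28, -31/28)
  u_3 = (-54/65, -198/65, -88/65, 76/65)

Apply the Gram-Schmidt recurrence
  u_1 = v_1
  u_i = v_i − Σ_{j<i} ((v_i · u_j) / (u_j · u_j)) · u_j.

Step by step this gives:
  u_1 = (-3, 1, -3, -3)
  u_2 = (-31/28, -27/28, 53/28, -31/28)
  u_3 = (-54/65, -198/65, -88/65, 76/65)

Orthogonality check:
  u_2 · u_1 = 0 (should be 0)
  u_3 · u_1 = 0 (should be 0)
  u_3 · u_2 = 0 (should be 0)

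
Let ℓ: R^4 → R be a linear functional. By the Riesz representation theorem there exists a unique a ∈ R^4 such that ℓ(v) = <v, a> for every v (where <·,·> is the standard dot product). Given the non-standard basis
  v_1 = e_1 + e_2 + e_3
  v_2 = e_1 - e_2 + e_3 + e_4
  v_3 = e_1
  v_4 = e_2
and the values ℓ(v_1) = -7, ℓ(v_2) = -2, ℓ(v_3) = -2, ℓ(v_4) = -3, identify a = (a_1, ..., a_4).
a = (-2, -3, -2, -1)

Write a = (a_1, ..., a_4) in the standard basis. For each basis vector v_i, ℓ(v_i) = <v_i, a> is a linear equation in the a_j's. Collect the n equations into a matrix system V a = ℓ, where row i of V is v_i (expressed in the standard basis). Since V is invertible (lower-triangular with 1s on the diagonal, up to permutation), solve by back-substitution:
  V =
[[1, 1, 1, 0],
 [1, -1, 1, 1],
 [1, 0, 0, 0],
 [0, 1, 0, 0]]
  V a = (-7, -2, -2, -3)
Solving gives a = (-2, -3, -2, -1).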